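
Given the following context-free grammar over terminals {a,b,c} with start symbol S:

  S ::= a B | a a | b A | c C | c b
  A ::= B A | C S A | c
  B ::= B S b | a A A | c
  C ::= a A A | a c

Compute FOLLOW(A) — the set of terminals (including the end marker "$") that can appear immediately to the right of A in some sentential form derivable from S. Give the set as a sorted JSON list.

Compute FIRST by fixpoint:
[1]
  A via A→c: +{c}
  B via B→a A A: +{a}
  B via B→c: +{c}
  C via C→a A A: +{a}
  S via S→a B: +{a}
  S via S→b A: +{b}
  S via S→c C: +{c}
  FIRST(S)={a,b,c}  FIRST(A)={c}  FIRST(B)={a,c}  FIRST(C)={a}
[2]
  A via A→B A: +{a}
  FIRST(S)={a,b,c}  FIRST(A)={a,c}  FIRST(B)={a,c}  FIRST(C)={a}
[3] — fixpoint
  FIRST(S)={a,b,c}  FIRST(A)={a,c}  FIRST(B)={a,c}  FIRST(C)={a}

FOLLOW sets:
initialize: $ ∈ FOLLOW(S)
round 1:
  A→B A: FOLLOW(B) ⊇ FIRST(A) = {a,c}; new: +{a,c}
  A→C S A: FOLLOW(C) ⊇ FIRST(S) = {a,b,c}; new: +{a,b,c}
  A→C S A: FOLLOW(S) ⊇ FIRST(A) = {a,c}; new: +{a,c}
  B→B S b: FOLLOW(B) ⊇ FIRST(S) = {a,b,c}; new: +{b}
  B→B S b: FOLLOW(S) ⊇ FIRST(b) = {b}; new: +{b}
  B→a A A: FOLLOW(A) ⊇ FIRST(A) = {a,c}; new: +{a,c}
  B→a A A: FOLLOW(A) ⊇ FOLLOW(B) ⊇ {a,b,c}; new: +{b}
  S→a B: FOLLOW(B) ⊇ FOLLOW(S) ⊇ {$,a,b,c}; new: +{$}
  S→b A: FOLLOW(A) ⊇ FOLLOW(S) ⊇ {$,a,b,c}; new: +{$}
  S→c C: FOLLOW(C) ⊇ FOLLOW(S) ⊇ {$,a,b,c}; new: +{$}
  S: {$,a,b,c}  A: {$,a,b,c}  B: {$,a,b,c}  C: {$,a,b,c}
round 2: (stable)
  S: {$,a,b,c}  A: {$,a,b,c}  B: {$,a,b,c}  C: {$,a,b,c}

FOLLOW(A) = ["$", "a", "b", "c"]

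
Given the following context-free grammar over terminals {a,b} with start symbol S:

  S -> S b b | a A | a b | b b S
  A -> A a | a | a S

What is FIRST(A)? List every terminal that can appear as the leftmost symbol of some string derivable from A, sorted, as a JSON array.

FIRST iteration:
[1]
  A via A→a: +{a}
  S via S→a A: +{a}
  S via S→b b S: +{b}
  FIRST(S)={a,b}  FIRST(A)={a}
[2] — fixpoint
  FIRST(S)={a,b}  FIRST(A)={a}

FIRST(A) = ["a"]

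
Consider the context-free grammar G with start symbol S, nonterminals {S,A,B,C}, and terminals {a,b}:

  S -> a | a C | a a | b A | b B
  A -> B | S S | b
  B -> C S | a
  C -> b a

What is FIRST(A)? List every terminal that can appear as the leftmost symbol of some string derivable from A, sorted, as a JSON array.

FIRST sets, iterate to fixpoint:
[1]
  A via A→b: +{b}
  B via B→a: +{a}
  C via C→b a: +{b}
  S via S→a: +{a}
  S via S→b A: +{b}
  S: {a,b}  A: {b}  B: {a}  C: {b}
[2]
  A via A→B: +{a}
  B via B→C S: +{b}
  S: {a,b}  A: {a,b}  B: {a,b}  C: {b}
[3] — fixpoint
  S: {a,b}  A: {a,b}  B: {a,b}  C: {b}

FIRST(A) = ["a", "b"]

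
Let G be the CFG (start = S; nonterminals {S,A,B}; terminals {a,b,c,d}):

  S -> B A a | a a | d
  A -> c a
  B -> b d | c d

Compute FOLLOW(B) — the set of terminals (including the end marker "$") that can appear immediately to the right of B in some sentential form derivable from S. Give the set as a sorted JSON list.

FIRST iteration:
[1]
  A via A→c a: +{c}
  B via B→b d: +{b}
  B via B→c d: +{c}
  S via S→B A a: +{b,c}
  S via S→a a: +{a}
  S via S→d: +{d}
  S: {a,b,c,d}  A: {c}  B: {b,c}
[2] — fixpoint
  S: {a,b,c,d}  A: {c}  B: {b,c}

FOLLOW sets:
FOLLOW(S) := {$}
[1]
  S→B A a: FOLLOW(B) ⊇ FIRST(A) = {c}; new: +{c}
  S→B A a: FOLLOW(A) ⊇ FIRST(a) = {a}; new: +{a}
  FOLLOW(S)={$}  FOLLOW(A)={a}  FOLLOW(B)={c}
[2] — fixpoint
  FOLLOW(S)={$}  FOLLOW(A)={a}  FOLLOW(B)={c}

FOLLOW(B) = ["c"]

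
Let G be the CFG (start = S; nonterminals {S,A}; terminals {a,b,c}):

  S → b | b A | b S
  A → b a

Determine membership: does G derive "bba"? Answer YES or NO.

Convert to CNF:
  S -> T0 A | T0 S | b
  A -> T0 T1
  T0 -> b
  T1 -> a

CYK fill:
  [0..0]={S,T0}  "b"  orig:{S}
  [1..1]={S,T0}  "b"  orig:{S}
  [2..2]={T1}  "a"  orig:{}
  [0..1]={S}  "bb"
  [1..2]={A}  "ba"
  [0..2]={S}  "bba"

S ∈ T[0,2] ⇒ YES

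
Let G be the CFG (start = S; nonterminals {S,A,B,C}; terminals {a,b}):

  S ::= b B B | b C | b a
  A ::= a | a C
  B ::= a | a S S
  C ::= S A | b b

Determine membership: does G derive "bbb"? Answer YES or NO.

CNF form of G:
  S -> T1 C | T1 T0 | T1 X3
  A -> T0 C | a
  B -> T0 X2 | a
  C -> S A | T1 T1
  T0 -> a
  T1 -> b
  X2 -> S S
  X3 -> B B

Fill CYK table bottom-up:
  T[0,0] 'b' = {T1}  orig:{}
  T[1,1] 'b' = {T1}  orig:{}
  T[2,2] 'b' = {T1}  orig:{}
  T[0,1] 'bb' = {C}
  T[1,2] 'bb' = {C}
  T[0,2] 'bbb' = {S}

S ∈ T[0,2] ⇒ YES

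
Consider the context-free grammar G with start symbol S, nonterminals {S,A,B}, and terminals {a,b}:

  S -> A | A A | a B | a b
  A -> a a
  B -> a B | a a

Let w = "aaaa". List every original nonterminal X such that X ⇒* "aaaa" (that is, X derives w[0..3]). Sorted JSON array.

CNF form of G:
  S -> A A | T0 B | T0 T0 | T0 T1
  A -> T0 T0
  B -> T0 B | T0 T0
  T0 -> a
  T1 -> b

CYK table (by increasing span) — only the sub-triangle for w[0..3]:
  T[0,0] 'a' = {T0}  orig:{}
  T[1,1] 'a' = {T0}  orig:{}
  T[2,2] 'a' = {T0}  orig:{}
  T[3,3] 'a' = {T0}  orig:{}
  T[0,1] 'aa' = {A,B,S}
  T[1,2] 'aa' = {A,B,S}
  T[2,3] 'aa' = {A,B,S}
  T[0,2] 'aaa' = {B,S}
  T[1,3] 'aaa' = {B,S}
  T[0,3] 'aaaa' = {B,S}

Original NTs in T[0,3] deriving "aaaa": ["B", "S"]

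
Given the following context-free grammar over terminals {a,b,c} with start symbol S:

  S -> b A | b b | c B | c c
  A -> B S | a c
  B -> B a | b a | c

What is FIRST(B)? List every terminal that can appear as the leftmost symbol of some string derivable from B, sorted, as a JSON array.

FIRST sets, iterate to fixpoint:
[1]
  A via A→a c: +{a}
  B via B→b a: +{b}
  B via B→c: +{c}
  S via S→b A: +{b}
  S via S→c B: +{c}
  S: {b,c}  A: {a}  B: {b,c}
[2]
  A via A→B S: +{b,c}
  S: {b,c}  A: {a,b,c}  B: {b,c}
[3] — fixpoint
  S: {b,c}  A: {a,b,c}  B: {b,c}

FIRST(B) = ["b", "c"]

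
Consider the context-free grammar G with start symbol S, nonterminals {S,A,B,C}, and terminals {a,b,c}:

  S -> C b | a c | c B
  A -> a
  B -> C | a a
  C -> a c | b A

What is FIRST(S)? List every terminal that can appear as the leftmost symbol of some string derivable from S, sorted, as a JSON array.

FIRST iteration:
[1]
  A via A→a: +{a}
  B via B→a a: +{a}
  C via C→a c: +{a}
  C via C→b A: +{b}
  S via S→C b: +{a,b}
  S via S→c B: +{c}
  FIRST[S]={a,b,c}  FIRST[A]={a}  FIRST[B]={a}  FIRST[C]={a,b}
[2]
  B via B→C: +{b}
  FIRST[S]={a,b,c}  FIRST[A]={a}  FIRST[B]={a,b}  FIRST[C]={a,b}
[3] (stable)
  FIRST[S]={a,b,c}  FIRST[A]={a}  FIRST[B]={a,b}  FIRST[C]={a,b}

FIRST(S) = ["a", "b", "c"]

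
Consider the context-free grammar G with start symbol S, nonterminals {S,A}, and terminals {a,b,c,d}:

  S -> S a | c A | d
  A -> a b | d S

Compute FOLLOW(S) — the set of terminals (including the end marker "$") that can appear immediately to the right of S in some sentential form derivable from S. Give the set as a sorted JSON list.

FIRST iteration:
round 1:
  A via A→a b: +{a}
  A via A→d S: +{d}
  S via S→c A: +{c}
  S via S→d: +{d}
  FIRST(S)={c,d}  FIRST(A)={a,d}
round 2: — fixpoint
  FIRST(S)={c,d}  FIRST(A)={a,d}

FOLLOW sets:
FOLLOW(S) := {$}
pass 1:
  S→S a: FOLLOW(S) ⊇ FIRST(a) = {a}; new: +{a}
  S→c A: FOLLOW(A) ⊇ FOLLOW(S) ⊇ {$,a}; new: +{$,a}
  FOLLOW(S)={$,a}  FOLLOW(A)={$,a}
pass 2: (no change)
  FOLLOW(S)={$,a}  FOLLOW(A)={$,a}

FOLLOW(S) = ["$", "a"]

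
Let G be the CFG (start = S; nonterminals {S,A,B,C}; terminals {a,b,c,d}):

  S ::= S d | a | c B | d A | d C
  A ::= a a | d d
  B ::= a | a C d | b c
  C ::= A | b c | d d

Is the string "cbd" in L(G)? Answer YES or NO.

Convert to CNF:
  S -> S T1 | T1 A | T1 C | T3 B | a
  A -> T0 T0 | T1 T1
  B -> T0 X4 | T2 T3 | a
  C -> T0 T0 | T1 T1 | T2 T3
  T0 -> a
  T1 -> d
  T2 -> b
  T3 -> c
  X4 -> C T1

CYK fill:
  T[0,0] 'c' = {T3}  orig:{}
  T[1,1] 'b' = {T2}  orig:{}
  T[2,2] 'd' = {T1}  orig:{}
  T[0,1] 'cb' = ∅
  T[1,2] 'bd' = ∅
  T[0,2] 'cbd' = ∅

S ∉ T[0,2] ⇒ NO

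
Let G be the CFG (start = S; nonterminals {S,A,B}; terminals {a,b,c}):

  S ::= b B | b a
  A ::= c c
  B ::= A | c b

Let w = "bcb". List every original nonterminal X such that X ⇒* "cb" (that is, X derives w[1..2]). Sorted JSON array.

CNF form of G:
  S -> T1 B | T1 T2
  A -> T0 T0
  B -> T0 T0 | T0 T1
  T0 -> c
  T1 -> b
  T2 -> a

Fill CYK table bottom-up (cells [i..j] with 1 ≤ i ≤ j ≤ 2 only):
  T[1,1] 'c' = {T0}  orig:{}
  T[2,2] 'b' = {T1}  orig:{}
  T[1,2] 'cb' = {B}

Original NTs in T[1,2] deriving "cb": ["B"]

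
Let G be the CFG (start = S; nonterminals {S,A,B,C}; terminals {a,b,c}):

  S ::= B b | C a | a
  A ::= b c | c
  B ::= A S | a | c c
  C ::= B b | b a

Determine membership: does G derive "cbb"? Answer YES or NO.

CNF form of G:
  S -> B T0 | C T2 | a
  A -> T0 T1 | c
  B -> A S | T1 T1 | a
  C -> B T0 | T0 T2
  T0 -> b
  T1 -> c
  T2 -> a

Fill CYK table bottom-up:
  T[0,0] 'c' = {A,T1}  orig:{A}
  T[1,1] 'b' = {T0}  orig:{}
  T[2,2] 'b' = {T0}  orig:{}
  T[0,1] 'cb' = ∅
  T[1,2] 'bb' = ∅
  T[0,2] 'cbb' = ∅

S ∉ T[0,2] ⇒ NO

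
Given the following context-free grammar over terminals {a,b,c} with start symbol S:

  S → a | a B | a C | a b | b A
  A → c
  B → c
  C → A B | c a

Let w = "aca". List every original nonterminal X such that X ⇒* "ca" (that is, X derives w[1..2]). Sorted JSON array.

Convert to CNF:
  S -> T1 B | T1 C | T1 T2 | T2 A | a
  A -> c
  B -> c
  C -> A B | T0 T1
  T0 -> c
  T1 -> a
  T2 -> b

CYK fill, restricted to cells inside w[1..2]:
  T[1,1] 'c' = {A,B,T0}  orig:{A,B}
  T[2,2] 'a' = {S,T1}  orig:{S}
  T[1,2] 'ca' = {C}

Original NTs in T[1,2] deriving "ca": ["C"]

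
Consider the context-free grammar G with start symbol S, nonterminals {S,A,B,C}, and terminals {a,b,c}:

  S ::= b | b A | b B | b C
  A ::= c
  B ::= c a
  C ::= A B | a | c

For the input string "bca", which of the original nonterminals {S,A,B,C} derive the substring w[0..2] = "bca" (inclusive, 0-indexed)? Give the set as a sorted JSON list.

Convert to CNF:
  S -> T2 A | T2 B | T2 C | b
  A -> c
  B -> T0 T1
  C -> A B | a | c
  T0 -> c
  T1 -> a
  T2 -> b

CYK fill — only the sub-triangle for w[0..2]:
  T[0,0] 'b' = {S,T2}  orig:{S}
  T[1,1] 'c' = {A,C,T0}  orig:{A,C}
  T[2,2] 'a' = {C,T1}  orig:{C}
  T[0,1] 'bc' = {S}
  T[1,2] 'ca' = {B}
  T[0,2] 'bca' = {S}

Original NTs in T[0,2] deriving "bca": ["S"]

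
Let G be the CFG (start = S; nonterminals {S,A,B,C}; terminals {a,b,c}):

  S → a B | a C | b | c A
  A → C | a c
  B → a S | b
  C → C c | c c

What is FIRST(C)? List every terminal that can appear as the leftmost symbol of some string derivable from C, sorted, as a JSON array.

FIRST iteration:
pass 1:
  A via A→a c: +{a}
  B via B→a S: +{a}
  B via B→b: +{b}
  C via C→c c: +{c}
  S via S→a B: +{a}
  S via S→b: +{b}
  S via S→c A: +{c}
  FIRST[S]={a,b,c}  FIRST[A]={a}  FIRST[B]={a,b}  FIRST[C]={c}
pass 2:
  A via A→C: +{c}
  FIRST[S]={a,b,c}  FIRST[A]={a,c}  FIRST[B]={a,b}  FIRST[C]={c}
pass 3: — fixpoint
  FIRST[S]={a,b,c}  FIRST[A]={a,c}  FIRST[B]={a,b}  FIRST[C]={c}

FIRST(C) = ["c"]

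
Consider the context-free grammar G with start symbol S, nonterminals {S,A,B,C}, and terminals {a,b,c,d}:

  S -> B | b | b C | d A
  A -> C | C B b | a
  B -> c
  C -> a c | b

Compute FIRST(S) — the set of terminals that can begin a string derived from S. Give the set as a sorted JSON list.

FIRST iteration:
round 1:
  A via A→a: +{a}
  B via B→c: +{c}
  C via C→a c: +{a}
  C via C→b: +{b}
  S via S→B: +{c}
  S via S→b: +{b}
  S via S→d A: +{d}
  S: {b,c,d}  A: {a}  B: {c}  C: {a,b}
round 2:
  A via A→C: +{b}
  S: {b,c,d}  A: {a,b}  B: {c}  C: {a,b}
round 3: (no change)
  S: {b,c,d}  A: {a,b}  B: {c}  C: {a,b}

FIRST(S) = ["b", "c", "d"]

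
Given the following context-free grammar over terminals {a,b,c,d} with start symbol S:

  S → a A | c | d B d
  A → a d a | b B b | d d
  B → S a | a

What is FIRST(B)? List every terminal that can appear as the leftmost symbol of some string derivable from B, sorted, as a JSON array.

Compute FIRST by fixpoint:
round 1:
  A via A→a d a: +{a}
  A via A→b B b: +{b}
  A via A→d d: +{d}
  B via B→a: +{a}
  S via S→a A: +{a}
  S via S→c: +{c}
  S via S→d B d: +{d}
  FIRST(S)={a,c,d}  FIRST(A)={a,b,d}  FIRST(B)={a}
round 2:
  B via B→S a: +{c,d}
  FIRST(S)={a,c,d}  FIRST(A)={a,b,d}  FIRST(B)={a,c,d}
round 3: done
  FIRST(S)={a,c,d}  FIRST(A)={a,b,d}  FIRST(B)={a,c,d}

FIRST(B) = ["a", "c", "d"]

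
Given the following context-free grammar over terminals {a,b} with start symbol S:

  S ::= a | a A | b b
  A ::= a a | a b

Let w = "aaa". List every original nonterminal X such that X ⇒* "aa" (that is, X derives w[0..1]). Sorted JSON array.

CNF form of G:
  S -> T0 A | T1 T1 | a
  A -> T0 T0 | T0 T1
  T0 -> a
  T1 -> b

Fill CYK table bottom-up (cells [i..j] with 0 ≤ i ≤ j ≤ 1 only):
  cell(0,0) a: {S,T0}  orig:{S}
  cell(1,1) a: {S,T0}  orig:{S}
  cell(0,1) aa: {A}

Original NTs in T[0,1] deriving "aa": ["A"]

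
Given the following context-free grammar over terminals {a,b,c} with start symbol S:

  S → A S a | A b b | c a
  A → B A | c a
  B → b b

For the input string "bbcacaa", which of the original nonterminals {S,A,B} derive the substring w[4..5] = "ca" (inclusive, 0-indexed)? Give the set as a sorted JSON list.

CNF form of G:
  S -> A X3 | A X4 | T0 T1
  A -> B A | T0 T1
  B -> T2 T2
  T0 -> c
  T1 -> a
  T2 -> b
  X3 -> S T1
  X4 -> T2 T2

Fill CYK table bottom-up (cells [i..j] with 4 ≤ i ≤ j ≤ 5 only):
  T[4,4] 'c' = {T0}  orig:{}
  T[5,5] 'a' = {T1}  orig:{}
  T[4,5] 'ca' = {A,S}

Original NTs in T[4,5] deriving "ca": ["A", "S"]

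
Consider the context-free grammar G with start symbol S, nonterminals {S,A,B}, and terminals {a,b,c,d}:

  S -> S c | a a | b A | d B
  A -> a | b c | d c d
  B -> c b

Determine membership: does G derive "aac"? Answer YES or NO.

Convert to CNF:
  S -> S T1 | T0 A | T2 B | T3 T3
  A -> T0 T1 | T2 X4 | a
  B -> T1 T0
  T0 -> b
  T1 -> c
  T2 -> d
  T3 -> a
  X4 -> T1 T2

CYK table (by increasing span):
  [0..0]={A,T3}  "a"  orig:{A}
  [1..1]={A,T3}  "a"  orig:{A}
  [2..2]={T1}  "c"  orig:{}
  [0..1]={S}  "aa"
  [1..2]=∅  "ac"
  [0..2]={S}  "aac"

S ∈ T[0,2] ⇒ YES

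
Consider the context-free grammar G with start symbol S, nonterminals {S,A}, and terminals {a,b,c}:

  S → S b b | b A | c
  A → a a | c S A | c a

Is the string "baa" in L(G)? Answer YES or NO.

Convert to CNF:
  S -> S X4 | T2 A | c
  A -> T0 T0 | T1 T0 | T1 X3
  T0 -> a
  T1 -> c
  T2 -> b
  X3 -> S A
  X4 -> T2 T2

CYK table (by increasing span):
  [0..0]={T2}  "b"  orig:{}
  [1..1]={T0}  "a"  orig:{}
  [2..2]={T0}  "a"  orig:{}
  [0..1]=∅  "ba"
  [1..2]={A}  "aa"
  [0..2]={S}  "baa"

S ∈ T[0,2] ⇒ YES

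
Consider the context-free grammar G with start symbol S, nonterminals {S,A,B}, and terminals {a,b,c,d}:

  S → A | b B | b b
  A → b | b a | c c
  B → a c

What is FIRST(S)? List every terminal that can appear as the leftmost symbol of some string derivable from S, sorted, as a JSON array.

FIRST iteration:
[1]
  A via A→b: +{b}
  A via A→c c: +{c}
  B via B→a c: +{a}
  S via S→A: +{b,c}
  FIRST(S)={b,c}  FIRST(A)={b,c}  FIRST(B)={a}
[2] (stable)
  FIRST(S)={b,c}  FIRST(A)={b,c}  FIRST(B)={a}

FIRST(S) = ["b", "c"]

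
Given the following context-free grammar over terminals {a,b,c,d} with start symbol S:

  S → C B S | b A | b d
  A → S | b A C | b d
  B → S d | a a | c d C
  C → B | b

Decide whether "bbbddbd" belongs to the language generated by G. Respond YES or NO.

CNF form of G:
  S -> C X8 | T0 A | T0 T1
  A -> C X4 | T0 A | T0 T1 | T0 X5
  B -> S T1 | T2 T2 | T3 X6
  C -> S T1 | T2 T2 | T3 X7 | b
  T0 -> b
  T1 -> d
  T2 -> a
  T3 -> c
  X4 -> B S
  X5 -> A C
  X6 -> T1 C
  X7 -> T1 C
  X8 -> B S

CYK fill:
  [0..0]={C,T0}  "b"  orig:{C}
  [1..1]={C,T0}  "b"  orig:{C}
  [2..2]={C,T0}  "b"  orig:{C}
  [3..3]={T1}  "d"  orig:{}
  [4..4]={T1}  "d"  orig:{}
  [5..5]={C,T0}  "b"  orig:{C}
  [6..6]={T1}  "d"  orig:{}
  [0..1]=∅  "bb"
  [1..2]=∅  "bb"
  [2..3]={A,S}  "bd"
  [3..4]=∅  "dd"
  [4..5]={X6,X7}  "db"  orig:{}
  [5..6]={A,S}  "bd"
  [0..2]=∅  "bbb"
  [1..3]={A,S}  "bbd"
  [2..4]={B,C}  "bdd"
  [3..5]=∅  "ddb"
  [4..6]=∅  "dbd"
  [0..3]={A,S}  "bbbd"
  [1..4]={B,C}  "bbdd"
  [2..5]=∅  "bddb"
  [3..6]=∅  "ddbd"
  [0..4]={B,C}  "bbbdd"
  [1..5]=∅  "bbddb"
  [2..6]={X4,X8}  "bddbd"  orig:{}
  [0..5]=∅  "bbbddb"
  [1..6]={A,S,X4,X8}  "bbddbd"  orig:{A,S}
  [0..6]={A,S,X4,X8}  "bbbddbd"  orig:{A,S}

S ∈ T[0,6] ⇒ YES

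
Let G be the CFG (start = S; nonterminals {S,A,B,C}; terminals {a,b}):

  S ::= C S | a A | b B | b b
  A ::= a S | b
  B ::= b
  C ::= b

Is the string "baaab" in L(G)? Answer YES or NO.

Convert to CNF:
  S -> C S | T0 A | T1 B | T1 T1
  A -> T0 S | b
  B -> b
  C -> b
  T0 -> a
  T1 -> b

Fill CYK table bottom-up:
  T[0,0] 'b' = {A,B,C,T1}  orig:{A,B,C}
  T[1,1] 'a' = {T0}  orig:{}
  T[2,2] 'a' = {T0}  orig:{}
  T[3,3] 'a' = {T0}  orig:{}
  T[4,4] 'b' = {A,B,C,T1}  orig:{A,B,C}
  T[0,1] 'ba' = ∅
  T[1,2] 'aa' = ∅
  T[2,3] 'aa' = ∅
  T[3,4] 'ab' = {S}
  T[0,2] 'baa' = ∅
  T[1,3] 'aaa' = ∅
  T[2,4] 'aab' = {A}
  T[0,3] 'baaa' = ∅
  T[1,4] 'aaab' = {S}
  T[0,4] 'baaab' = {S}

S ∈ T[0,4] ⇒ YES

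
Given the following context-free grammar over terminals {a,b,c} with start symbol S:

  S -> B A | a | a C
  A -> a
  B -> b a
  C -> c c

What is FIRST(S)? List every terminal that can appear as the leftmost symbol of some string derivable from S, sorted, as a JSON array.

FIRST sets, iterate to fixpoint:
iter 1:
  A via A→a: +{a}
  B via B→b a: +{b}
  C via C→c c: +{c}
  S via S→B A: +{b}
  S via S→a: +{a}
  FIRST[S]={a,b}  FIRST[A]={a}  FIRST[B]={b}  FIRST[C]={c}
iter 2: (no change)
  FIRST[S]={a,b}  FIRST[A]={a}  FIRST[B]={b}  FIRST[C]={c}

FIRST(S) = ["a", "b"]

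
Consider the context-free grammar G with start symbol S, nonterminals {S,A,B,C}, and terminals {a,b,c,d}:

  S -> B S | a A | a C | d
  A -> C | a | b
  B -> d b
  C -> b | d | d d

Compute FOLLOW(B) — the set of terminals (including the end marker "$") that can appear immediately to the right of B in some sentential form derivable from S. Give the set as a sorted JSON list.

Compute FIRST by fixpoint:
iter 1:
  A via A→a: +{a}
  A via A→b: +{b}
  B via B→d b: +{d}
  C via C→b: +{b}
  C via C→d: +{d}
  S via S→B S: +{d}
  S via S→a A: +{a}
  FIRST(S)={a,d}  FIRST(A)={a,b}  FIRST(B)={d}  FIRST(C)={b,d}
iter 2:
  A via A→C: +{d}
  FIRST(S)={a,d}  FIRST(A)={a,b,d}  FIRST(B)={d}  FIRST(C)={b,d}
iter 3: (stable)
  FIRST(S)={a,d}  FIRST(A)={a,b,d}  FIRST(B)={d}  FIRST(C)={b,d}

Compute FOLLOW by fixpoint:
initialize: $ ∈ FOLLOW(S)
[1]
  S→B S: FOLLOW(B) ⊇ FIRST(S) = {a,d}; new: +{a,d}
  S→a A: FOLLOW(A) ⊇ FOLLOW(S) ⊇ {$}; new: +{$}
  S→a C: FOLLOW(C) ⊇ FOLLOW(S) ⊇ {$}; new: +{$}
  FOLLOW[S]={$}  FOLLOW[A]={$}  FOLLOW[B]={a,d}  FOLLOW[C]={$}
[2] done
  FOLLOW[S]={$}  FOLLOW[A]={$}  FOLLOW[B]={a,d}  FOLLOW[C]={$}

FOLLOW(B) = ["a", "d"]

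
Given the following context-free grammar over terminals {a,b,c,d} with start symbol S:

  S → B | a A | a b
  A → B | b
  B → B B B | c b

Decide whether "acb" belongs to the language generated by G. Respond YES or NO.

CNF form of G:
  S -> B X5 | T0 T1 | T2 A | T2 T1
  A -> B X3 | T0 T1 | b
  B -> B X4 | T0 T1
  T0 -> c
  T1 -> b
  T2 -> a
  X3 -> B B
  X4 -> B B
  X5 -> B B

CYK table (by increasing span):
  T[0,0] 'a' = {T2}  orig:{}
  T[1,1] 'c' = {T0}  orig:{}
  T[2,2] 'b' = {A,T1}  orig:{A}
  T[0,1] 'ac' = ∅
  T[1,2] 'cb' = {A,B,S}
  T[0,2] 'acb' = {S}

S ∈ T[0,2] ⇒ YES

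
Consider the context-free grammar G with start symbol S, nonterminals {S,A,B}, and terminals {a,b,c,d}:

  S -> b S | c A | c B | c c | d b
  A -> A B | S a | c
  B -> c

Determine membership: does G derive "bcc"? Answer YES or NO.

CNF form of G:
  S -> T1 S | T2 A | T2 B | T2 T2 | T3 T1
  A -> A B | S T0 | c
  B -> c
  T0 -> a
  T1 -> b
  T2 -> c
  T3 -> d

CYK fill:
  [0..0]={T1}  "b"  orig:{}
  [1..1]={A,B,T2}  "c"  orig:{A,B}
  [2..2]={A,B,T2}  "c"  orig:{A,B}
  [0..1]=∅  "bc"
  [1..2]={A,S}  "cc"
  [0..2]={S}  "bcc"

S ∈ T[0,2] ⇒ YES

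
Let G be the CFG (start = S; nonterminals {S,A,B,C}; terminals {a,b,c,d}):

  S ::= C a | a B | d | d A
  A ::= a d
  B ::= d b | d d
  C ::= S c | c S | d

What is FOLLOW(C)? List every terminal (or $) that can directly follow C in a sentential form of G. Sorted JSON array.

FIRST sets, iterate to fixpoint:
iter 1:
  A via A→a d: +{a}
  B via B→d b: +{d}
  C via C→c S: +{c}
  C via C→d: +{d}
  S via S→C a: +{c,d}
  S via S→a B: +{a}
  S: {a,c,d}  A: {a}  B: {d}  C: {c,d}
iter 2:
  C via C→S c: +{a}
  S: {a,c,d}  A: {a}  B: {d}  C: {a,c,d}
iter 3: — fixpoint
  S: {a,c,d}  A: {a}  B: {d}  C: {a,c,d}

FOLLOW iteration:
seed FOLLOW(S) with $
[1]
  C→S c: FOLLOW(S) ⊇ FIRST(c) = {c}; new: +{c}
  S→C a: FOLLOW(C) ⊇ FIRST(a) = {a}; new: +{a}
  S→a B: FOLLOW(B) ⊇ FOLLOW(S) ⊇ {$,c}; new: +{$,c}
  S→d A: FOLLOW(A) ⊇ FOLLOW(S) ⊇ {$,c}; new: +{$,c}
  FOLLOW[S]={$,c}  FOLLOW[A]={$,c}  FOLLOW[B]={$,c}  FOLLOW[C]={a}
[2]
  C→c S: FOLLOW(S) ⊇ FOLLOW(C) ⊇ {a}; new: +{a}
  S→a B: FOLLOW(B) ⊇ FOLLOW(S) ⊇ {$,a,c}; new: +{a}
  S→d A: FOLLOW(A) ⊇ FOLLOW(S) ⊇ {$,a,c}; new: +{a}
  FOLLOW[S]={$,a,c}  FOLLOW[A]={$,a,c}  FOLLOW[B]={$,a,c}  FOLLOW[C]={a}
[3] (stable)
  FOLLOW[S]={$,a,c}  FOLLOW[A]={$,a,c}  FOLLOW[B]={$,a,c}  FOLLOW[C]={a}

FOLLOW(C) = ["a"]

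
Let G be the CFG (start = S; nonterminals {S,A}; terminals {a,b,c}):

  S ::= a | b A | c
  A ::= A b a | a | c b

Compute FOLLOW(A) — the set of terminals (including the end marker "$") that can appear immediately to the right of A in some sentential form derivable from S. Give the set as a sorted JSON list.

Compute FIRST by fixpoint:
pass 1:
  A via A→a: +{a}
  A via A→c b: +{c}
  S via S→a: +{a}
  S via S→b A: +{b}
  S via S→c: +{c}
  FIRST(S)={a,b,c}  FIRST(A)={a,c}
pass 2: — fixpoint
  FIRST(S)={a,b,c}  FIRST(A)={a,c}

Compute FOLLOW by fixpoint:
initialize: $ ∈ FOLLOW(S)
iter 1:
  A→A b a: FOLLOW(A) ⊇ FIRST(b) = {b}; new: +{b}
  S→b A: FOLLOW(A) ⊇ FOLLOW(S) ⊇ {$}; new: +{$}
  FOLLOW[S]={$}  FOLLOW[A]={$,b}
iter 2: (no change)
  FOLLOW[S]={$}  FOLLOW[A]={$,b}

FOLLOW(A) = ["$", "b"]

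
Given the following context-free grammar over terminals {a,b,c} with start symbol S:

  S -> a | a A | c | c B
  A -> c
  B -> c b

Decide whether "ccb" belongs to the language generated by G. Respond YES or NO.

Convert to CNF:
  S -> T0 B | T2 A | a | c
  A -> c
  B -> T0 T1
  T0 -> c
  T1 -> b
  T2 -> a

CYK fill:
  [0..0]={A,S,T0}  "c"  orig:{A,S}
  [1..1]={A,S,T0}  "c"  orig:{A,S}
  [2..2]={T1}  "b"  orig:{}
  [0..1]=∅  "cc"
  [1..2]={B}  "cb"
  [0..2]={S}  "ccb"

S ∈ T[0,2] ⇒ YES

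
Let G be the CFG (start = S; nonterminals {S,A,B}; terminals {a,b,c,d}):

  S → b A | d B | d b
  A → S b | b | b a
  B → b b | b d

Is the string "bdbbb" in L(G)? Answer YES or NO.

Convert to CNF:
  S -> T0 A | T2 B | T2 T0
  A -> S T0 | T0 T1 | b
  B -> T0 T0 | T0 T2
  T0 -> b
  T1 -> a
  T2 -> d

CYK table (by increasing span):
  cell(0,0) b: {A,T0}  orig:{A}
  cell(1,1) d: {T2}  orig:{}
  cell(2,2) b: {A,T0}  orig:{A}
  cell(3,3) b: {A,T0}  orig:{A}
  cell(4,4) b: {A,T0}  orig:{A}
  cell(0,1) bd: {B}
  cell(1,2) db: {S}
  cell(2,3) bb: {B,S}
  cell(3,4) bb: {B,S}
  cell(0,2) bdb: ∅
  cell(1,3) dbb: {A,S}
  cell(2,4) bbb: {A}
  cell(0,3) bdbb: {S}
  cell(1,4) dbbb: {A}
  cell(0,4) bdbbb: {A,S}

S ∈ T[0,4] ⇒ YES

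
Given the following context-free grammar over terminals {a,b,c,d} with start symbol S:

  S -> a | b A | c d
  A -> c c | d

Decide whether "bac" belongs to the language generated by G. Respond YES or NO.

Convert to CNF:
  S -> T0 T2 | T1 A | a
  A -> T0 T0 | d
  T0 -> c
  T1 -> b
  T2 -> d

CYK table (by increasing span):
  T[0,0] 'b' = {T1}  orig:{}
  T[1,1] 'a' = {S}
  T[2,2] 'c' = {T0}  orig:{}
  T[0,1] 'ba' = ∅
  T[1,2] 'ac' = ∅
  T[0,2] 'bac' = ∅

S ∉ T[0,2] ⇒ NO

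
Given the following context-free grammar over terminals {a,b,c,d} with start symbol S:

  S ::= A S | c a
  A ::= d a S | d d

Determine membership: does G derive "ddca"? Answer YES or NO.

Convert to CNF:
  S -> A S | T2 T1
  A -> T0 T0 | T0 X3
  T0 -> d
  T1 -> a
  T2 -> c
  X3 -> T1 S

CYK fill:
  [0..0]={T0}  "d"  orig:{}
  [1..1]={T0}  "d"  orig:{}
  [2..2]={T2}  "c"  orig:{}
  [3..3]={T1}  "a"  orig:{}
  [0..1]={A}  "dd"
  [1..2]=∅  "dc"
  [2..3]={S}  "ca"
  [0..2]=∅  "ddc"
  [1..3]=∅  "dca"
  [0..3]={S}  "ddca"

S ∈ T[0,3] ⇒ YES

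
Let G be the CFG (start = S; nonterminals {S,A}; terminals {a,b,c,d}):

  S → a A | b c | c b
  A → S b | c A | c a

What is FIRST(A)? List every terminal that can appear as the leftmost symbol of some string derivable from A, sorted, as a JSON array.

FIRST iteration:
round 1:
  A via A→c A: +{c}
  S via S→a A: +{a}
  S via S→b c: +{b}
  S via S→c b: +{c}
  S: {a,b,c}  A: {c}
round 2:
  A via A→S b: +{a,b}
  S: {a,b,c}  A: {a,b,c}
round 3: — fixpoint
  S: {a,b,c}  A: {a,b,c}

FIRST(A) = ["a", "b", "c"]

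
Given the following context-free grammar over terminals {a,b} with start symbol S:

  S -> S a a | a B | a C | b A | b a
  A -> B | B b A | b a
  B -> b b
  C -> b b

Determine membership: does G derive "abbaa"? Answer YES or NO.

Convert to CNF:
  S -> S X3 | T0 A | T0 T1 | T1 B | T1 C
  A -> B X2 | T0 T0 | T0 T1
  B -> T0 T0
  C -> T0 T0
  T0 -> b
  T1 -> a
  X2 -> T0 A
  X3 -> T1 T1

CYK table (by increasing span):
  T[0,0] 'a' = {T1}  orig:{}
  T[1,1] 'b' = {T0}  orig:{}
  T[2,2] 'b' = {T0}  orig:{}
  T[3,3] 'a' = {T1}  orig:{}
  T[4,4] 'a' = {T1}  orig:{}
  T[0,1] 'ab' = ∅
  T[1,2] 'bb' = {A,B,C}
  T[2,3] 'ba' = {A,S}
  T[3,4] 'aa' = {X3}  orig:{}
  T[0,2] 'abb' = {S}
  T[1,3] 'bba' = {S,X2}  orig:{S}
  T[2,4] 'baa' = ∅
  T[0,3] 'abba' = ∅
  T[1,4] 'bbaa' = ∅
  T[0,4] 'abbaa' = {S}

S ∈ T[0,4] ⇒ YES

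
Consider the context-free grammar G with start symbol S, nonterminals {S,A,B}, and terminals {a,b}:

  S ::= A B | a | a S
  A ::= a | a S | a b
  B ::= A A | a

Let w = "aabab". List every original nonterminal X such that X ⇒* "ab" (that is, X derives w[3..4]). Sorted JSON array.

CNF form of G:
  S -> A B | T0 S | a
  A -> T0 S | T0 T1 | a
  B -> A A | a
  T0 -> a
  T1 -> b

CYK fill — only the sub-triangle for w[3..4]:
  T[3,3] 'a' = {A,B,S,T0}  orig:{A,B,S}
  T[4,4] 'b' = {T1}  orig:{}
  T[3,4] 'ab' = {A}

Original NTs in T[3,4] deriving "ab": ["A"]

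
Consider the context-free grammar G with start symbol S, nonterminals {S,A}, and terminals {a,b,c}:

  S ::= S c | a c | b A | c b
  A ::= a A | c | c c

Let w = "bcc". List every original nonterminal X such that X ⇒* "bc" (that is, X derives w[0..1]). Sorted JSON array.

Convert to CNF:
  S -> S T1 | T0 T1 | T1 T2 | T2 A
  A -> T0 A | T1 T1 | c
  T0 -> a
  T1 -> c
  T2 -> b

Fill CYK table bottom-up, restricted to cells inside w[0..1]:
  [0..0]={T2}  "b"  orig:{}
  [1..1]={A,T1}  "c"  orig:{A}
  [0..1]={S}  "bc"

Original NTs in T[0,1] deriving "bc": ["S"]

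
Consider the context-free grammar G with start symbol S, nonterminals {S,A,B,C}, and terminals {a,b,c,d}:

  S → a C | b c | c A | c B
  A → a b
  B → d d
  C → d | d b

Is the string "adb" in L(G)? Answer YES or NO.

Convert to CNF:
  S -> T0 C | T1 T3 | T3 A | T3 B
  A -> T0 T1
  B -> T2 T2
  C -> T2 T1 | d
  T0 -> a
  T1 -> b
  T2 -> d
  T3 -> c

CYK fill:
  T[0,0] 'a' = {T0}  orig:{}
  T[1,1] 'd' = {C,T2}  orig:{C}
  T[2,2] 'b' = {T1}  orig:{}
  T[0,1] 'ad' = {S}
  T[1,2] 'db' = {C}
  T[0,2] 'adb' = {S}

S ∈ T[0,2] ⇒ YES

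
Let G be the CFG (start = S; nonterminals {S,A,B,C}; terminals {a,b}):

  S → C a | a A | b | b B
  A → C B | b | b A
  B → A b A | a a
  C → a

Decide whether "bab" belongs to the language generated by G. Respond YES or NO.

Convert to CNF:
  S -> C T1 | T0 B | T1 A | b
  A -> C B | T0 A | b
  B -> A X2 | T1 T1
  C -> a
  T0 -> b
  T1 -> a
  X2 -> T0 A

CYK fill:
  [0..0]={A,S,T0}  "b"  orig:{A,S}
  [1..1]={C,T1}  "a"  orig:{C}
  [2..2]={A,S,T0}  "b"  orig:{A,S}
  [0..1]=∅  "ba"
  [1..2]={S}  "ab"
  [0..2]=∅  "bab"

S ∉ T[0,2] ⇒ NO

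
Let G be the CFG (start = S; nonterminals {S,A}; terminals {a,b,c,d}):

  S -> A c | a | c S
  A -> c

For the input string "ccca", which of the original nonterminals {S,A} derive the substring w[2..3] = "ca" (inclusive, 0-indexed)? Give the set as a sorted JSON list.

CNF form of G:
  S -> A T0 | T0 S | a
  A -> c
  T0 -> c

CYK table (by increasing span) — only the sub-triangle for w[2..3]:
  [2..2]={A,T0}  "c"  orig:{A}
  [3..3]={S}  "a"
  [2..3]={S}  "ca"

Original NTs in T[2,3] deriving "ca": ["S"]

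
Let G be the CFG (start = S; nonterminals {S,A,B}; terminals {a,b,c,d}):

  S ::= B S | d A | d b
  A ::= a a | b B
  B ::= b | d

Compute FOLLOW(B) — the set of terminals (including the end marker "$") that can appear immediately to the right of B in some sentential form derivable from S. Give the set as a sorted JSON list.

FIRST iteration:
iter 1:
  A via A→a a: +{a}
  A via A→b B: +{b}
  B via B→b: +{b}
  B via B→d: +{d}
  S via S→B S: +{b,d}
  FIRST(S)={b,d}  FIRST(A)={a,b}  FIRST(B)={b,d}
iter 2: done
  FIRST(S)={b,d}  FIRST(A)={a,b}  FIRST(B)={b,d}

FOLLOW sets:
seed FOLLOW(S) with $
[1]
  S→B S: FOLLOW(B) ⊇ FIRST(S) = {b,d}; new: +{b,d}
  S→d A: FOLLOW(A) ⊇ FOLLOW(S) ⊇ {$}; new: +{$}
  FOLLOW[S]={$}  FOLLOW[A]={$}  FOLLOW[B]={b,d}
[2]
  A→b B: FOLLOW(B) ⊇ FOLLOW(A) ⊇ {$}; new: +{$}
  FOLLOW[S]={$}  FOLLOW[A]={$}  FOLLOW[B]={$,b,d}
[3] (no change)
  FOLLOW[S]={$}  FOLLOW[A]={$}  FOLLOW[B]={$,b,d}

FOLLOW(B) = ["$", "b", "d"]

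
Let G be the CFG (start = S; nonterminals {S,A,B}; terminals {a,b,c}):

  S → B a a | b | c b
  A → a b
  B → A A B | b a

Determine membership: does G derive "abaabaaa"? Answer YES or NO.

Convert to CNF:
  S -> B X4 | T2 T1 | b
  A -> T0 T1
  B -> A X3 | T1 T0
  T0 -> a
  T1 -> b
  T2 -> c
  X3 -> A B
  X4 -> T0 T0

CYK table (by increasing span):
  [0..0]={T0}  "a"  orig:{}
  [1..1]={S,T1}  "b"  orig:{S}
  [2..2]={T0}  "a"  orig:{}
  [3..3]={T0}  "a"  orig:{}
  [4..4]={S,T1}  "b"  orig:{S}
  [5..5]={T0}  "a"  orig:{}
  [6..6]={T0}  "a"  orig:{}
  [7..7]={T0}  "a"  orig:{}
  [0..1]={A}  "ab"
  [1..2]={B}  "ba"
  [2..3]={X4}  "aa"  orig:{}
  [3..4]={A}  "ab"
  [4..5]={B}  "ba"
  [5..6]={X4}  "aa"  orig:{}
  [6..7]={X4}  "aa"  orig:{}
  [0..2]=∅  "aba"
  [1..3]=∅  "baa"
  [2..4]=∅  "aab"
  [3..5]=∅  "aba"
  [4..6]=∅  "baa"
  [5..7]=∅  "aaa"
  [0..3]=∅  "abaa"
  [1..4]=∅  "baab"
  [2..5]=∅  "aaba"
  [3..6]=∅  "abaa"
  [4..7]={S}  "baaa"
  [0..4]=∅  "abaab"
  [1..5]=∅  "baaba"
  [2..6]=∅  "aabaa"
  [3..7]=∅  "abaaa"
  [0..5]=∅  "abaaba"
  [1..6]=∅  "baabaa"
  [2..7]=∅  "aabaaa"
  [0..6]=∅  "abaabaa"
  [1..7]=∅  "baabaaa"
  [0..7]=∅  "abaabaaa"

S ∉ T[0,7] ⇒ NO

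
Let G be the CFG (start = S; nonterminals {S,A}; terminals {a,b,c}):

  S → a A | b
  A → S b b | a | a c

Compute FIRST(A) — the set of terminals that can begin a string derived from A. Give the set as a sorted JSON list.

FIRST sets, iterate to fixpoint:
[1]
  A via A→a: +{a}
  S via S→a A: +{a}
  S via S→b: +{b}
  S: {a,b}  A: {a}
[2]
  A via A→S b b: +{b}
  S: {a,b}  A: {a,b}
[3] (no change)
  S: {a,b}  A: {a,b}

FIRST(A) = ["a", "b"]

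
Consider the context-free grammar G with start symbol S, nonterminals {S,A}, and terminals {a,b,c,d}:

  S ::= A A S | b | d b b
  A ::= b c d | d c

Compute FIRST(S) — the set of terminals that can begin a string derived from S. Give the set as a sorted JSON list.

Compute FIRST by fixpoint:
round 1:
  A via A→b c d: +{b}
  A via A→d c: +{d}
  S via S→A A S: +{b,d}
  S: {b,d}  A: {b,d}
round 2: (no change)
  S: {b,d}  A: {b,d}

FIRST(S) = ["b", "d"]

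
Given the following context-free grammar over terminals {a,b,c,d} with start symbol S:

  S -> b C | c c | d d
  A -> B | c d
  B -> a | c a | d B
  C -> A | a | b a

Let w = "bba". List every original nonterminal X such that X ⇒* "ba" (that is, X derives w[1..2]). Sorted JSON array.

CNF form of G:
  S -> T0 T0 | T2 T2 | T3 C
  A -> T0 T1 | T0 T2 | T2 B | a
  B -> T0 T1 | T2 B | a
  C -> T0 T1 | T0 T2 | T2 B | T3 T1 | a
  T0 -> c
  T1 -> a
  T2 -> d
  T3 -> b

Fill CYK table bottom-up — only the sub-triangle for w[1..2]:
  T[1,1] 'b' = {T3}  orig:{}
  T[2,2] 'a' = {A,B,C,T1}  orig:{A,B,C}
  T[1,2] 'ba' = {C,S}

Original NTs in T[1,2] deriving "ba": ["C", "S"]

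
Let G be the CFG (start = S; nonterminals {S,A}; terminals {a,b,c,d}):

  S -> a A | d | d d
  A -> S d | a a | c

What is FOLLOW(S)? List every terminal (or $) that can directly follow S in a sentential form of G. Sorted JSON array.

Compute FIRST by fixpoint:
round 1:
  A via A→a a: +{a}
  A via A→c: +{c}
  S via S→a A: +{a}
  S via S→d: +{d}
  S: {a,d}  A: {a,c}
round 2:
  A via A→S d: +{d}
  S: {a,d}  A: {a,c,d}
round 3: — fixpoint
  S: {a,d}  A: {a,c,d}

FOLLOW sets:
initialize: $ ∈ FOLLOW(S)
iter 1:
  A→S d: FOLLOW(S) ⊇ FIRST(d) = {d}; new: +{d}
  S→a A: FOLLOW(A) ⊇ FOLLOW(S) ⊇ {$,d}; new: +{$,d}
  FOLLOW(S)={$,d}  FOLLOW(A)={$,d}
iter 2: (stable)
  FOLLOW(S)={$,d}  FOLLOW(A)={$,d}

FOLLOW(S) = ["$", "d"]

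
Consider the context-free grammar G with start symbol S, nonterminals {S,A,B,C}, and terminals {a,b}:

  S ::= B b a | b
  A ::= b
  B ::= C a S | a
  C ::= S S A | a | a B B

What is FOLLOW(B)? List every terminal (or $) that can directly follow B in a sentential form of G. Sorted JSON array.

Compute FIRST by fixpoint:
round 1:
  A via A→b: +{b}
  B via B→a: +{a}
  C via C→a: +{a}
  S via S→B b a: +{a}
  S via S→b: +{b}
  S: {a,b}  A: {b}  B: {a}  C: {a}
round 2:
  C via C→S S A: +{b}
  S: {a,b}  A: {b}  B: {a}  C: {a,b}
round 3:
  B via B→C a S: +{b}
  S: {a,b}  A: {b}  B: {a,b}  C: {a,b}
round 4: — fixpoint
  S: {a,b}  A: {b}  B: {a,b}  C: {a,b}

FOLLOW iteration:
initialize: $ ∈ FOLLOW(S)
[1]
  B→C a S: FOLLOW(C) ⊇ FIRST(a) = {a}; new: +{a}
  C→S S A: FOLLOW(S) ⊇ FIRST(S) = {a,b}; new: +{a,b}
  C→S S A: FOLLOW(A) ⊇ FOLLOW(C) ⊇ {a}; new: +{a}
  C→a B B: FOLLOW(B) ⊇ FIRST(B) = {a,b}; new: +{a,b}
  S: {$,a,b}  A: {a}  B: {a,b}  C: {a}
[2] done
  S: {$,a,b}  A: {a}  B: {a,b}  C: {a}

FOLLOW(B) = ["a", "b"]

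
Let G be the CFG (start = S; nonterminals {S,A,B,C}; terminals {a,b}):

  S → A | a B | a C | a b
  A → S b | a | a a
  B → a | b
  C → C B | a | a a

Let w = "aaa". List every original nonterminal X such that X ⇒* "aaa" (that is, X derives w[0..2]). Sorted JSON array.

Convert to CNF:
  S -> S T0 | T1 B | T1 C | T1 T0 | T1 T1 | a
  A -> S T0 | T1 T1 | a
  B -> a | b
  C -> C B | T1 T1 | a
  T0 -> b
  T1 -> a

Fill CYK table bottom-up — only the sub-triangle for w[0..2]:
  T[0,0] 'a' = {A,B,C,S,T1}  orig:{A,B,C,S}
  T[1,1] 'a' = {A,B,C,S,T1}  orig:{A,B,C,S}
  T[2,2] 'a' = {A,B,C,S,T1}  orig:{A,B,C,S}
  T[0,1] 'aa' = {A,C,S}
  T[1,2] 'aa' = {A,C,S}
  T[0,2] 'aaa' = {C,S}

Original NTs in T[0,2] deriving "aaa": ["C", "S"]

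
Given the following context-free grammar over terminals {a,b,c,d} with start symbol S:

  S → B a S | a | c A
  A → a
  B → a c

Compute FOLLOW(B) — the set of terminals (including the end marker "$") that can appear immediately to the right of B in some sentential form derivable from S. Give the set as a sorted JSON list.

FIRST iteration:
iter 1:
  A via A→a: +{a}
  B via B→a c: +{a}
  S via S→B a S: +{a}
  S via S→c A: +{c}
  FIRST[S]={a,c}  FIRST[A]={a}  FIRST[B]={a}
iter 2: (stable)
  FIRST[S]={a,c}  FIRST[A]={a}  FIRST[B]={a}

FOLLOW iteration:
initialize: $ ∈ FOLLOW(S)
iter 1:
  S→B a S: FOLLOW(B) ⊇ FIRST(a) = {a}; new: +{a}
  S→c A: FOLLOW(A) ⊇ FOLLOW(S) ⊇ {$}; new: +{$}
  FOLLOW[S]={$}  FOLLOW[A]={$}  FOLLOW[B]={a}
iter 2: — fixpoint
  FOLLOW[S]={$}  FOLLOW[A]={$}  FOLLOW[B]={a}

FOLLOW(B) = ["a"]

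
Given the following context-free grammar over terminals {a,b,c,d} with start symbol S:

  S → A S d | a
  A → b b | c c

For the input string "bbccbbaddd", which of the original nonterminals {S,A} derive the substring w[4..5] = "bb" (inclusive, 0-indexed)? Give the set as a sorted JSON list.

CNF form of G:
  S -> A X3 | a
  A -> T0 T0 | T1 T1
  T0 -> b
  T1 -> c
  T2 -> d
  X3 -> S T2

CYK fill — only the sub-triangle for w[4..5]:
  cell(4,4) b: {T0}  orig:{}
  cell(5,5) b: {T0}  orig:{}
  cell(4,5) bb: {A}

Original NTs in T[4,5] deriving "bb": ["A"]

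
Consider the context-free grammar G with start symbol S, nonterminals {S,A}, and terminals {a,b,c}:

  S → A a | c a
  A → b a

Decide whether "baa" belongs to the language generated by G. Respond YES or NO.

Convert to CNF:
  S -> A T1 | T2 T1
  A -> T0 T1
  T0 -> b
  T1 -> a
  T2 -> c

CYK table (by increasing span):
  cell(0,0) b: {T0}  orig:{}
  cell(1,1) a: {T1}  orig:{}
  cell(2,2) a: {T1}  orig:{}
  cell(0,1) ba: {A}
  cell(1,2) aa: ∅
  cell(0,2) baa: {S}

S ∈ T[0,2] ⇒ YES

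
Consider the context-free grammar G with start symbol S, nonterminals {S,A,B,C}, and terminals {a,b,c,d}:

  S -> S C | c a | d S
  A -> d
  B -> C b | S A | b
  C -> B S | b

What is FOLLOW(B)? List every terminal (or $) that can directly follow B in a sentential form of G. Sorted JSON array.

Compute FIRST by fixpoint:
iter 1:
  A via A→d: +{d}
  B via B→b: +{b}
  C via C→B S: +{b}
  S via S→c a: +{c}
  S via S→d S: +{d}
  FIRST[S]={c,d}  FIRST[A]={d}  FIRST[B]={b}  FIRST[C]={b}
iter 2:
  B via B→S A: +{c,d}
  C via C→B S: +{c,d}
  FIRST[S]={c,d}  FIRST[A]={d}  FIRST[B]={b,c,d}  FIRST[C]={b,c,d}
iter 3: (stable)
  FIRST[S]={c,d}  FIRST[A]={d}  FIRST[B]={b,c,d}  FIRST[C]={b,c,d}

Compute FOLLOW by fixpoint:
seed FOLLOW(S) with $
round 1:
  B→C b: FOLLOW(C) ⊇ FIRST(b) = {b}; new: +{b}
  B→S A: FOLLOW(S) ⊇ FIRST(A) = {d}; new: +{d}
  C→B S: FOLLOW(B) ⊇ FIRST(S) = {c,d}; new: +{c,d}
  C→B S: FOLLOW(S) ⊇ FOLLOW(C) ⊇ {b}; new: +{b}
  S→S C: FOLLOW(S) ⊇ FIRST(C) = {b,c,d}; new: +{c}
  S→S C: FOLLOW(C) ⊇ FOLLOW(S) ⊇ {$,b,c,d}; new: +{$,c,d}
  S: {$,b,c,d}  A: {}  B: {c,d}  C: {$,b,c,d}
round 2:
  B→S A: FOLLOW(A) ⊇ FOLLOW(B) ⊇ {c,d}; new: +{c,d}
  S: {$,b,c,d}  A: {c,d}  B: {c,d}  C: {$,b,c,d}
round 3: (stable)
  S: {$,b,c,d}  A: {c,d}  B: {c,d}  C: {$,b,c,d}

FOLLOW(B) = ["c", "d"]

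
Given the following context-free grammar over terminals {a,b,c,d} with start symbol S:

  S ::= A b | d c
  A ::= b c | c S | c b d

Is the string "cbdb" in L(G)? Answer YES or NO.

Convert to CNF:
  S -> A T0 | T2 T1
  A -> T0 T1 | T1 S | T1 X3
  T0 -> b
  T1 -> c
  T2 -> d
  X3 -> T0 T2

CYK fill:
  [0..0]={T1}  "c"  orig:{}
  [1..1]={T0}  "b"  orig:{}
  [2..2]={T2}  "d"  orig:{}
  [3..3]={T0}  "b"  orig:{}
  [0..1]=∅  "cb"
  [1..2]={X3}  "bd"  orig:{}
  [2..3]=∅  "db"
  [0..2]={A}  "cbd"
  [1..3]=∅  "bdb"
  [0..3]={S}  "cbdb"

S ∈ T[0,3] ⇒ YES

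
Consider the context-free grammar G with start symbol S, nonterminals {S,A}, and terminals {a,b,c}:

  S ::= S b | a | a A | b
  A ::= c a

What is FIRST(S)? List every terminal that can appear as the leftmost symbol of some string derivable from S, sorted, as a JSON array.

Compute FIRST by fixpoint:
pass 1:
  A via A→c a: +{c}
  S via S→a: +{a}
  S via S→b: +{b}
  FIRST[S]={a,b}  FIRST[A]={c}
pass 2: (no change)
  FIRST[S]={a,b}  FIRST[A]={c}

FIRST(S) = ["a", "b"]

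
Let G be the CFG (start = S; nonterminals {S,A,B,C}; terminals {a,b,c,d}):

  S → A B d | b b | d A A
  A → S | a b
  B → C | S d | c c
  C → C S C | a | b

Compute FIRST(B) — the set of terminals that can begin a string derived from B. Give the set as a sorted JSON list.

FIRST sets, iterate to fixpoint:
round 1:
  A via A→a b: +{a}
  B via B→c c: +{c}
  C via C→a: +{a}
  C via C→b: +{b}
  S via S→A B d: +{a}
  S via S→b b: +{b}
  S via S→d A A: +{d}
  FIRST[S]={a,b,d}  FIRST[A]={a}  FIRST[B]={c}  FIRST[C]={a,b}
round 2:
  A via A→S: +{b,d}
  B via B→C: +{a,b}
  B via B→S d: +{d}
  FIRST[S]={a,b,d}  FIRST[A]={a,b,d}  FIRST[B]={a,b,c,d}  FIRST[C]={a,b}
round 3: done
  FIRST[S]={a,b,d}  FIRST[A]={a,b,d}  FIRST[B]={a,b,c,d}  FIRST[C]={a,b}

FIRST(B) = ["a", "b", "c", "d"]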